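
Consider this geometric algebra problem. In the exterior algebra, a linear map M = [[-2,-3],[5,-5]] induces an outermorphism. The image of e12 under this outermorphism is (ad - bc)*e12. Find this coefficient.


The outermorphism of a linear map f sends e1^e2 to f(e1)^f(e2).
f(e1) = -2*e1 + 5*e2
f(e2) = -3*e1 - 5*e2
f(e1) ^ f(e2) = (-2*e1 + 5*e2) ^ (-3*e1 - 5*e2)
= (-2)*(-5)*e12 + 5*(-3)*e21
= (10 - (-15))*e12
= 25*e12
Coefficient = 25


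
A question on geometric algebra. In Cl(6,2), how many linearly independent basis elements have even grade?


Even subalgebra dimension = 2^(n-1)
n = 6 + 2 = 8
2^(8 - 1) = 2^7 = 128
Verification: sum of C(8,k) for even k = 1 + 28 + 70 + 28 + 1 = 128
Result = 128


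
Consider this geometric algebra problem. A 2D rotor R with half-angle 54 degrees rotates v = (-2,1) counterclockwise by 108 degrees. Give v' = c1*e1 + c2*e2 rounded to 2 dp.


Rotor R = cos(54deg) - sin(54deg)*e12
Rotation angle theta = 2 * 54 = 108 degrees
v' = R*v*~R rotates v by theta.
cos(108deg) = -0.3090, sin(108deg) = 0.9511
v'_1 = -2*cos(108deg) - 1*sin(108deg)
= -2*(-0.3090) - 1*0.9511
= -0.33
v'_2 = -2*sin(108deg) + 1*cos(108deg)
= -2*0.9511 + 1*(-0.3090)
= -2.21
v' = -0.33*e1 - 2.21*e2


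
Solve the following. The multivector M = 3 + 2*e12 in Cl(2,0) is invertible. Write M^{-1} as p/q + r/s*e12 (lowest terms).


M = 3 + 2*e12, where e12^2 = -1.
Since M commutes with its reverse ~M = a - b*e12, M * ~M = a^2 - b^2*e12^2 = a^2 + b^2.
So M^{-1} = ~M / (a^2 + b^2) = (a - b*e12)/(a^2 + b^2).
a^2 + b^2 = 9 + 4 = 13
Scalar part = 3/13 = 3/13
Bivector coeff = -2/13 = -2/13
M^{-1} = 3/13 - 2/13*e12


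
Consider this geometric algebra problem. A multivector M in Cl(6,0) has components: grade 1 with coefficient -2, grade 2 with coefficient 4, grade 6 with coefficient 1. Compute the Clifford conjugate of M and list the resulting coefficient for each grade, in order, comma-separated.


Clifford conjugate sign for grade k: (-1)^(k(k+1)/2)
Grade 1: (-1)^(1*2/2) = (-1)^1 = -1, coeff -2 -> 2
Grade 2: (-1)^(2*3/2) = (-1)^3 = -1, coeff 4 -> -4
Grade 6: (-1)^(6*7/2) = (-1)^21 = -1, coeff 1 -> -1
Conjugated coefficients: 2, -4, -1


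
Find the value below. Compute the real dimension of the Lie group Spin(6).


Spin(n) double-covers SO(n); both have Lie algebra so(n) of dimension n(n-1)/2.
n = 6
n(n-1) = 6 * 5 = 30
dim Spin(6) = 30/2 = 15


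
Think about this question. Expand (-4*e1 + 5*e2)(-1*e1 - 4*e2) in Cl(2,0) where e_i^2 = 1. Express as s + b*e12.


Expand: (-4*e1 + 5*e2)(-1*e1 - 4*e2)
= (-4)*(-1)*e1e1 + (-4)*(-4)*e1e2 + 5*(-1)*e2e1 + 5*(-4)*e2e2
Using e1^2 = e2^2 = 1, e2e1 = -e1e2:
Scalar part s = (-4)*(-1) + 5*(-4) = 4 + (-20) = -16
Bivector part b = (-4)*(-4) - 5*(-1) = 16 - (-5) = 21
uv = -16 + 21*e12


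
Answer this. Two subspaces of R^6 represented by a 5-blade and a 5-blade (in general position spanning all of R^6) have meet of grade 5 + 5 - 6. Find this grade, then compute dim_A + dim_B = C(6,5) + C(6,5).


Meet grade = grade(A) + grade(B) - n
= 5 + 5 - 6 = 4
C(6,5) = 6
C(6,5) = 6
dim_A + dim_B = 6 + 6 = 12


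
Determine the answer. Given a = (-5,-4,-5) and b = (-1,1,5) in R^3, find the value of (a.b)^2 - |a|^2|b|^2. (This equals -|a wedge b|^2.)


a . b = (-5)*(-1) + (-4)*1 + (-5)*5
= 5 + (-4) + (-25) = -24
|a|^2 = (-5)^2 + (-4)^2 + (-5)^2 = 66
|b|^2 = (-1)^2 + 1^2 + 5^2 = 27
(a.b)^2 = (-24)^2 = 576
|a|^2 * |b|^2 = 66 * 27 = 1782
Result = 576 - 1782 = -1206


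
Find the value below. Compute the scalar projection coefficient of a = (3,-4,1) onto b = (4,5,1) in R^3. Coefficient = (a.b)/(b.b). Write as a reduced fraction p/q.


Projection coefficient = (a . b) / (b . b)
a . b = 3*4 + (-4)*5 + 1*1
= 12 + (-20) + 1 = -7
b . b = 4^2 + 5^2 + 1^2
= 16 + 25 + 1 = 42
Coefficient = -7/42
In lowest terms: -1/6


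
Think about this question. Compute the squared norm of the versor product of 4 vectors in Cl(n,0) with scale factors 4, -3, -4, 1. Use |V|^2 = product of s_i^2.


Each vector v_i has |v_i|^2 = s_i^2
Squared scales: 4^2 = 16, (-3)^2 = 9, (-4)^2 = 16, 1^2 = 1
|V|^2 = 16 * 9 * 16 * 1
= 2304


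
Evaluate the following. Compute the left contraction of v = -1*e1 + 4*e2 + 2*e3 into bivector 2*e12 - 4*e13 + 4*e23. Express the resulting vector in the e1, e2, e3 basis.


Left contraction v _| B = <vB>_1 (grade-1 part of the geometric product vB).
Using e1_|e12 = e2, e2_|e12 = -e1, e1_|e13 = e3, e3_|e13 = -e1, e2_|e23 = e3, e3_|e23 = -e2:
e1 coeff: -v2*b12 - v3*b13 = -(4)*(2) - (2)*(-4) = 0
e2 coeff: v1*b12 - v3*b23 = (-1)*(2) - (2)*(4) = -10
e3 coeff: v1*b13 + v2*b23 = (-1)*(-4) + (4)*(4) = 20
v _| B = 0*e1 - 10*e2 + 20*e3


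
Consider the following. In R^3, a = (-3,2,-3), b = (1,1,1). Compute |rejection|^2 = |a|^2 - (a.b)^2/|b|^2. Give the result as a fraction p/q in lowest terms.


|a|^2 = (-3)^2 + 2^2 + (-3)^2 = 22
|b|^2 = 1^2 + 1^2 + 1^2 = 3
a . b = (-3)*1 + 2*1 + (-3)*1 = -4
(a.b)^2 = (-4)^2 = 16
|rej|^2 = 22 - 16/3
= (66 - 16)/3
= 50/3
In lowest terms: 50/3


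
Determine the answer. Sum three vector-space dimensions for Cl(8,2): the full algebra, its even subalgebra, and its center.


n = 8 + 2 = 10
Total dim = 2^10 = 1024
Even subalgebra dim = 2^9 = 512
n is even, so center dim = 1
Sum = 1024 + 512 + 1 = 1537


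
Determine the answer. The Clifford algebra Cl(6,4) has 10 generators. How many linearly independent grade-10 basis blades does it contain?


Number of grade-k basis blades in Cl(p,q) with n = p + q is C(n, k).
n = 6 + 4 = 10
C(10, 10) = 10! / (10! * 0!)
= 3628800 / (3628800 * 1)
= 1


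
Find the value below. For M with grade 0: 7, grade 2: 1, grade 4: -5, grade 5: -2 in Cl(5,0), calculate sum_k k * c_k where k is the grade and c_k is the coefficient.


Grade-weighted sum = sum of grade_k * coefficient_k
0*7 = 0
2*1 = 2
4*(-5) = -20
5*(-2) = -10
Total = 0 + 2 + (-20) + (-10) = -28


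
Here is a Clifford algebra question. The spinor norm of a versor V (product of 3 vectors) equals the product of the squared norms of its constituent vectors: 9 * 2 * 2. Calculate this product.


Spinor norm N(V) = |v1|^2 * |v2|^2 * ... * |v3|^2
= 9 * 2 * 2
Running product: 9, 18, 36
N(V) = 36


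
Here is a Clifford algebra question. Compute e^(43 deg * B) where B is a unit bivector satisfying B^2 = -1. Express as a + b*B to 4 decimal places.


For a unit bivector B with B^2 = -1, the exponential series gives
e^(theta*B) = cos(theta) + sin(theta)*B (the GA analogue of Euler's formula).
theta = 43 degrees = 0.750492 rad
cos(43 deg) = 0.7314
sin(43 deg) = 0.6820
exp(theta*B) = 0.7314 + 0.6820*B


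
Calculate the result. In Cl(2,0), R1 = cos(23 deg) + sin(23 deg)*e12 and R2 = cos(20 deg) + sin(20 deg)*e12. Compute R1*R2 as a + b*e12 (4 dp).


Same-plane rotors commute and their half-angles add:
R1*R2 = cos(a1 + a2) + sin(a1 + a2)*e12.
a1 + a2 = 23 + 20 = 43 deg
cos(43 deg) = 0.7314
sin(43 deg) = 0.6820
R1*R2 = 0.7314 + 0.6820*e12


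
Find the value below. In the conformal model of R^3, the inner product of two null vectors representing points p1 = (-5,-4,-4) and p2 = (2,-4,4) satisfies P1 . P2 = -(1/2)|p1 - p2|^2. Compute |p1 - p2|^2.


p1 - p2 = (-7, 0, -8)
|p1 - p2|^2 = (-7)^2 + 0^2 + (-8)^2
= 49 + 0 + 64
= 113


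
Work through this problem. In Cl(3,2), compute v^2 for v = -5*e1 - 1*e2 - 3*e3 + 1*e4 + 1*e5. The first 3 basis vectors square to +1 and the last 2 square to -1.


v^2 = sum of c_i^2 * e_i^2
Positive signature terms (e_i^2 = +1): (-5)^2 + (-1)^2 + (-3)^2 = 35
Negative signature terms (e_j^2 = -1): 1^2 + 1^2 = 2
v^2 = 35 - 2 = 33


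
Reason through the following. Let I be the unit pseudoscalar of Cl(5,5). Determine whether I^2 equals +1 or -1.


The pseudoscalar I = e1...e_n (product of all n generators) of Cl(p,q) satisfies I^2 = (-1)^(q + n(n-1)/2).
p = 5, q = 5, n = p + q = 10
n(n-1)/2 = 10 * 9 / 2 = 45
Exponent = q + n(n-1)/2 = 5 + 45 = 50
I^2 = (-1)^50 = +1


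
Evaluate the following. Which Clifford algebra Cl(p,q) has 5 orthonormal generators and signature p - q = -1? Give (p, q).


We need p + q = 5 and p - q = -1.
Adding: 2p = 5 + (-1) = 4, so p = 2.
Then q = 5 - 2 = 3.
(p, q) = (2, 3)


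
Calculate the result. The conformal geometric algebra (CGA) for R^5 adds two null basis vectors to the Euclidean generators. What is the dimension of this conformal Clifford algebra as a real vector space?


The conformal model of R^5 uses Cl(6,1): the 5 Euclidean generators plus two extra orthogonal generators e+ (e+^2 = +1) and e- (e-^2 = -1), from which the null vectors e0, einf are built.
Number of generators m = 5 + 2 = 7.
dim Cl(p,q) = 2^m = 2^7 = 128


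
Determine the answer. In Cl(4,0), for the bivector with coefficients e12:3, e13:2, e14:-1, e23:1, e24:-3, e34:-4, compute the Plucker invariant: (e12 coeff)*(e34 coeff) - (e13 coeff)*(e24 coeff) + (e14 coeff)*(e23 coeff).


Plucker relation: af - be + cd
a*f = 3*(-4) = -12
b*e = 2*(-3) = -6
c*d = (-1)*1 = -1
af - be + cd = -12 - (-6) + (-1)
= -7


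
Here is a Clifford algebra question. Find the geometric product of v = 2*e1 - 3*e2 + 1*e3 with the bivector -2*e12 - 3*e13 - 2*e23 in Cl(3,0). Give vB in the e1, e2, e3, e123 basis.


vB has grade-1 (vector) and grade-3 (trivector) parts: vB = (v _| B) + (v ^ B).
Vector part <vB>_1:
  e1: -v2*b12 - v3*b13 = -(-3)*(-2) - (1)*(-3) = -3
  e2: v1*b12 - v3*b23 = (2)*(-2) - (1)*(-2) = -2
  e3: v1*b13 + v2*b23 = (2)*(-3) + (-3)*(-2) = 0
Trivector part <vB>_3:
  e123: v1*b23 - v2*b13 + v3*b12 = (2)*(-2) - (-3)*(-3) + (1)*(-2) = -15
vB = -3*e1 - 2*e2 + 0*e3 - 15*e123


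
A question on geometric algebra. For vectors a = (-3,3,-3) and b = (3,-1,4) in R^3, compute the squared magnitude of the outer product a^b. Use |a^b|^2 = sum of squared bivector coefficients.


a wedge b = (a1*b2 - a2*b1)*e12 + (a1*b3 - a3*b1)*e13 + (a2*b3 - a3*b2)*e23
e12 coeff: (-3)*(-1) - 3*3 = 3 - 9 = -6
e13 coeff: (-3)*4 - (-3)*3 = -12 - (-9) = -3
e23 coeff: 3*4 - (-3)*(-1) = 12 - 3 = 9
|a wedge b|^2 = (-6)^2 + (-3)^2 + 9^2
= 36 + 9 + 81
= 126


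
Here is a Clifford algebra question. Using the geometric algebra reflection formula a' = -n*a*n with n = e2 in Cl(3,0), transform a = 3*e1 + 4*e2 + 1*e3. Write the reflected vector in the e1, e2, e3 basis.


Reflection formula: a' = -n*a*n, with n = e2 (unit vector, n^2 = 1).
For reflection through hyperplane perp to e2:
The component along e2 flips sign, others stay.
a = (3, 4, 1)
a' = (3, -4, 1)
a' = 3*e1 - 4*e2 + 1*e3


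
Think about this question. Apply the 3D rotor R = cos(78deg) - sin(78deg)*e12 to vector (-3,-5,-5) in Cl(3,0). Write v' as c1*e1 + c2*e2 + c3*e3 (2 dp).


Rotor R = cos(78deg) - sin(78deg)*e12
Rotation angle theta = 2 * 78 = 156 degrees in the e12 plane (e1 -> e2).
The component perpendicular to the plane (e3) is invariant: v'_3 = v3 = -5.00
cos(156deg) = -0.9135, sin(156deg) = 0.4067
v'_1 = v1*cos(theta) - v2*sin(theta) = -3*(-0.9135) - (-5)*0.4067 = 4.77
v'_2 = v1*sin(theta) + v2*cos(theta) = -3*0.4067 + (-5)*(-0.9135) = 3.35
v' = 4.77*e1 + 3.35*e2 - 5.00*e3


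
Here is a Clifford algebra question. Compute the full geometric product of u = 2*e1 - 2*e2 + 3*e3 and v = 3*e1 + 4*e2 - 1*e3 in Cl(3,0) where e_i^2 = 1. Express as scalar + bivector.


In Cl(3,0): e_i^2 = 1, e_ie_j = -e_je_i for i != j.
Scalar part = u . v = 2*3 + (-2)*4 + 3*(-1)
= 6 + (-8) + (-3) = -5
e12 coeff = 2*4 - (-2)*3 = 8 - (-6) = 14
e13 coeff = 2*(-1) - 3*3 = -2 - 9 = -11
e23 coeff = (-2)*(-1) - 3*4 = 2 - 12 = -10
uv = -5 + 14*e12 - 11*e13 - 10*e23


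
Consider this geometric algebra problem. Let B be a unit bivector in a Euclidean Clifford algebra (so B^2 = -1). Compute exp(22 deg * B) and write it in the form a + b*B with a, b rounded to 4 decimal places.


For a unit bivector B with B^2 = -1, the exponential series gives
e^(theta*B) = cos(theta) + sin(theta)*B (the GA analogue of Euler's formula).
theta = 22 degrees = 0.383972 rad
cos(22 deg) = 0.9272
sin(22 deg) = 0.3746
exp(theta*B) = 0.9272 + 0.3746*B


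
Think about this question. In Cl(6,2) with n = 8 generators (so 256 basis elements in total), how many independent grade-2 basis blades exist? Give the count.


Number of grade-k basis blades in Cl(p,q) with n = p + q is C(n, k).
n = 6 + 2 = 8
C(8, 2) = 8! / (2! * 6!)
= 40320 / (2 * 720)
= 28


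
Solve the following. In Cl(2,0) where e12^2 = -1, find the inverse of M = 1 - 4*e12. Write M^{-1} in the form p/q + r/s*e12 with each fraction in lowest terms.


M = 1 - 4*e12, where e12^2 = -1.
Since M commutes with its reverse ~M = a - b*e12, M * ~M = a^2 - b^2*e12^2 = a^2 + b^2.
So M^{-1} = ~M / (a^2 + b^2) = (a - b*e12)/(a^2 + b^2).
a^2 + b^2 = 1 + 16 = 17
Scalar part = 1/17 = 1/17
Bivector coeff = 4/17 = 4/17
M^{-1} = 1/17 + 4/17*e12


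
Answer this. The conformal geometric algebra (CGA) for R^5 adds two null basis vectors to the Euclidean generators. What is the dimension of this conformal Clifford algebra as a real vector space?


The conformal model of R^5 uses Cl(6,1): the 5 Euclidean generators plus two extra orthogonal generators e+ (e+^2 = +1) and e- (e-^2 = -1), from which the null vectors e0, einf are built.
Number of generators m = 5 + 2 = 7.
dim Cl(p,q) = 2^m = 2^7 = 128


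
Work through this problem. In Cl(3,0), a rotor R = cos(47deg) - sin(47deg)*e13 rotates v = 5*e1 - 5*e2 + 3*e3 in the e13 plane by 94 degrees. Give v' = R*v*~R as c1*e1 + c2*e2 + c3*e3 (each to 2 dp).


Rotor R = cos(47deg) - sin(47deg)*e13
Rotation angle theta = 2 * 47 = 94 degrees in the e13 plane (e1 -> e3).
The component perpendicular to the plane (e2) is invariant: v'_2 = v2 = -5.00
cos(94deg) = -0.0698, sin(94deg) = 0.9976
v'_1 = v1*cos(theta) - v3*sin(theta) = 5*(-0.0698) - 3*0.9976 = -3.34
v'_3 = v1*sin(theta) + v3*cos(theta) = 5*0.9976 + 3*(-0.0698) = 4.78
v' = -3.34*e1 - 5.00*e2 + 4.78*e3


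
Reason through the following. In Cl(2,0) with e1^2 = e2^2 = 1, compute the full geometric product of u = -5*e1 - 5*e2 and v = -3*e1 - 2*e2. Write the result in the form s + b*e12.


Expand: (-5*e1 - 5*e2)(-3*e1 - 2*e2)
= (-5)*(-3)*e1e1 + (-5)*(-2)*e1e2 + (-5)*(-3)*e2e1 + (-5)*(-2)*e2e2
Using e1^2 = e2^2 = 1, e2e1 = -e1e2:
Scalar part s = (-5)*(-3) + (-5)*(-2) = 15 + 10 = 25
Bivector part b = (-5)*(-2) - (-5)*(-3) = 10 - 15 = -5
uv = 25 - 5*e12


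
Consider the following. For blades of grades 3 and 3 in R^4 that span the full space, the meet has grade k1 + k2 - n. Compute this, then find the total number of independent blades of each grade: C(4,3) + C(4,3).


Meet grade = grade(A) + grade(B) - n
= 3 + 3 - 4 = 2
C(4,3) = 4
C(4,3) = 4
dim_A + dim_B = 4 + 4 = 8


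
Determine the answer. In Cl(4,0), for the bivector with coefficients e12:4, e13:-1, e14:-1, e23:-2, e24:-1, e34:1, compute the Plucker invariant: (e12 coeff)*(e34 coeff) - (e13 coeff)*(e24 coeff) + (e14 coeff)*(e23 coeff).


Plucker relation: af - be + cd
a*f = 4*1 = 4
b*e = (-1)*(-1) = 1
c*d = (-1)*(-2) = 2
af - be + cd = 4 - 1 + 2
= 5


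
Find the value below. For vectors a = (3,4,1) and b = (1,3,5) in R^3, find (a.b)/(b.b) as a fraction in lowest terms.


Projection coefficient = (a . b) / (b . b)
a . b = 3*1 + 4*3 + 1*5
= 3 + 12 + 5 = 20
b . b = 1^2 + 3^2 + 5^2
= 1 + 9 + 25 = 35
Coefficient = 20/35
In lowest terms: 4/7


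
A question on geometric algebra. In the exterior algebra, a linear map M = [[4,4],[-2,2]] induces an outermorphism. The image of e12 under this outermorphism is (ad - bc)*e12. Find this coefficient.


The outermorphism of a linear map f sends e1^e2 to f(e1)^f(e2).
f(e1) = 4*e1 - 2*e2
f(e2) = 4*e1 + 2*e2
f(e1) ^ f(e2) = (4*e1 - 2*e2) ^ (4*e1 + 2*e2)
= 4*2*e12 + (-2)*4*e21
= (8 - (-8))*e12
= 16*e12
Coefficient = 16


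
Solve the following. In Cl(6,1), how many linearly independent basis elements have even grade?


Even subalgebra dimension = 2^(n-1)
n = 6 + 1 = 7
2^(7 - 1) = 2^6 = 64
Verification: sum of C(7,k) for even k = 1 + 21 + 35 + 7 = 64
Result = 64


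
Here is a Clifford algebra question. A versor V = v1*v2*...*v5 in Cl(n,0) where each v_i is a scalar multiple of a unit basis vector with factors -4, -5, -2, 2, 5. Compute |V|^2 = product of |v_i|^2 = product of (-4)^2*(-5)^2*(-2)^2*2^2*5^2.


Each vector v_i has |v_i|^2 = s_i^2
Squared scales: (-4)^2 = 16, (-5)^2 = 25, (-2)^2 = 4, 2^2 = 4, 5^2 = 25
|V|^2 = 16 * 25 * 4 * 4 * 25
= 160000


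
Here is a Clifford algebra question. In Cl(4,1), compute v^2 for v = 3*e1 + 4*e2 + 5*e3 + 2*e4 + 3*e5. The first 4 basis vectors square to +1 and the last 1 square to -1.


v^2 = sum of c_i^2 * e_i^2
Positive signature terms (e_i^2 = +1): 3^2 + 4^2 + 5^2 + 2^2 = 54
Negative signature terms (e_j^2 = -1): 3^2 = 9
v^2 = 54 - 9 = 45


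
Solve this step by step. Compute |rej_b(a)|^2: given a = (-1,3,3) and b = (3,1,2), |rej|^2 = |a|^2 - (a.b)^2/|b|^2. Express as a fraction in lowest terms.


|a|^2 = (-1)^2 + 3^2 + 3^2 = 19
|b|^2 = 3^2 + 1^2 + 2^2 = 14
a . b = (-1)*3 + 3*1 + 3*2 = 6
(a.b)^2 = 6^2 = 36
|rej|^2 = 19 - 36/14
= (266 - 36)/14
= 230/14
In lowest terms: 115/7


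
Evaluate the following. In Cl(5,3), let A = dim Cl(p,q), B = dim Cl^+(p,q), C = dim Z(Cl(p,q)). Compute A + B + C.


n = 5 + 3 = 8
Total dim = 2^8 = 256
Even subalgebra dim = 2^7 = 128
n is even, so center dim = 1
Sum = 256 + 128 + 1 = 385


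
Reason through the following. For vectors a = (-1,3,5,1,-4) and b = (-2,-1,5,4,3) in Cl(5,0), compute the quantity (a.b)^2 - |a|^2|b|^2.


a . b = (-1)*(-2) + 3*(-1) + 5*5 + 1*4 + (-4)*3
= 2 + (-3) + 25 + 4 + (-12) = 16
|a|^2 = (-1)^2 + 3^2 + 5^2 + 1^2 + (-4)^2 = 52
|b|^2 = (-2)^2 + (-1)^2 + 5^2 + 4^2 + 3^2 = 55
(a.b)^2 = 16^2 = 256
|a|^2 * |b|^2 = 52 * 55 = 2860
Result = 256 - 2860 = -2604


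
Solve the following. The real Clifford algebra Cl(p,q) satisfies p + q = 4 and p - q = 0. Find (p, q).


We need p + q = 4 and p - q = 0.
Adding: 2p = 4 + 0 = 4, so p = 2.
Then q = 4 - 2 = 2.
(p, q) = (2, 2)


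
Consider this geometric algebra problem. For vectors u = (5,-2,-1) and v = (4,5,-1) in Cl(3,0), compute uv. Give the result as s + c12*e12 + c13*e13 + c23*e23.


In Cl(3,0): e_i^2 = 1, e_ie_j = -e_je_i for i != j.
Scalar part = u . v = 5*4 + (-2)*5 + (-1)*(-1)
= 20 + (-10) + 1 = 11
e12 coeff = 5*5 - (-2)*4 = 25 - (-8) = 33
e13 coeff = 5*(-1) - (-1)*4 = -5 - (-4) = -1
e23 coeff = (-2)*(-1) - (-1)*5 = 2 - (-5) = 7
uv = 11 + 33*e12 - 1*e13 + 7*e23


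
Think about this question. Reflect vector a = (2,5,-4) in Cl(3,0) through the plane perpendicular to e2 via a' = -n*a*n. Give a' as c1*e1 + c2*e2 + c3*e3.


Reflection formula: a' = -n*a*n, with n = e2 (unit vector, n^2 = 1).
For reflection through hyperplane perp to e2:
The component along e2 flips sign, others stay.
a = (2, 5, -4)
a' = (2, -5, -4)
a' = 2*e1 - 5*e2 - 4*e3


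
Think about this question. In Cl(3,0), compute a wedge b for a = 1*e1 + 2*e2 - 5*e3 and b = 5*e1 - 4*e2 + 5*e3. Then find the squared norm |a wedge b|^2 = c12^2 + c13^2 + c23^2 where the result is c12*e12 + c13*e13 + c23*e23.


a wedge b = (a1*b2 - a2*b1)*e12 + (a1*b3 - a3*b1)*e13 + (a2*b3 - a3*b2)*e23
e12 coeff: 1*(-4) - 2*5 = -4 - 10 = -14
e13 coeff: 1*5 - (-5)*5 = 5 - (-25) = 30
e23 coeff: 2*5 - (-5)*(-4) = 10 - 20 = -10
|a wedge b|^2 = (-14)^2 + 30^2 + (-10)^2
= 196 + 900 + 100
= 1196


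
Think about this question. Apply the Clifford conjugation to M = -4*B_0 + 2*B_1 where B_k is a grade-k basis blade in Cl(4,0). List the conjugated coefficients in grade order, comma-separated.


Clifford conjugate sign for grade k: (-1)^(k(k+1)/2)
Grade 0: (-1)^(0*1/2) = (-1)^0 = 1, coeff -4 -> -4
Grade 1: (-1)^(1*2/2) = (-1)^1 = -1, coeff 2 -> -2
Conjugated coefficients: -4, -2


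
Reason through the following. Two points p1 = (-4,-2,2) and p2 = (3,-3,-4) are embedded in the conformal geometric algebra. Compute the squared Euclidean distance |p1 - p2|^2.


p1 - p2 = (-7, 1, 6)
|p1 - p2|^2 = (-7)^2 + 1^2 + 6^2
= 49 + 1 + 36
= 86


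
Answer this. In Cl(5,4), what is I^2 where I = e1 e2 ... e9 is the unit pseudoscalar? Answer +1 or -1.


The pseudoscalar I = e1...e_n (product of all n generators) of Cl(p,q) satisfies I^2 = (-1)^(q + n(n-1)/2).
p = 5, q = 4, n = p + q = 9
n(n-1)/2 = 9 * 8 / 2 = 36
Exponent = q + n(n-1)/2 = 4 + 36 = 40
I^2 = (-1)^40 = +1


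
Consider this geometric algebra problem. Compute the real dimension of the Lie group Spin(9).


Spin(n) double-covers SO(n); both have Lie algebra so(n) of dimension n(n-1)/2.
n = 9
n(n-1) = 9 * 8 = 72
dim Spin(9) = 72/2 = 36


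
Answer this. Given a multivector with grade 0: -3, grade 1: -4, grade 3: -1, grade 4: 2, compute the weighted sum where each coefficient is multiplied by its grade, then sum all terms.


Grade-weighted sum = sum of grade_k * coefficient_k
0*(-3) = 0
1*(-4) = -4
3*(-1) = -3
4*2 = 8
Total = 0 + (-4) + (-3) + 8 = 1


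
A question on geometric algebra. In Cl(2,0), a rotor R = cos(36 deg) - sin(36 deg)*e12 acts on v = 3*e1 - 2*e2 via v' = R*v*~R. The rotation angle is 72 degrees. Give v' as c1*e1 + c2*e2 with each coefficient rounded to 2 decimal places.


Rotor R = cos(36deg) - sin(36deg)*e12
Rotation angle theta = 2 * 36 = 72 degrees
v' = R*v*~R rotates v by theta.
cos(72deg) = 0.3090, sin(72deg) = 0.9511
v'_1 = 3*cos(72deg) - (-2)*sin(72deg)
= 3*0.3090 - (-2)*0.9511
= 2.83
v'_2 = 3*sin(72deg) + (-2)*cos(72deg)
= 3*0.9511 + (-2)*0.3090
= 2.24
v' = 2.83*e1 + 2.24*e2


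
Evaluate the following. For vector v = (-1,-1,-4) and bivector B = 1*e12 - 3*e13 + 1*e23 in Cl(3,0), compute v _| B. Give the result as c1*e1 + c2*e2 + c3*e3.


Left contraction v _| B = <vB>_1 (grade-1 part of the geometric product vB).
Using e1_|e12 = e2, e2_|e12 = -e1, e1_|e13 = e3, e3_|e13 = -e1, e2_|e23 = e3, e3_|e23 = -e2:
e1 coeff: -v2*b12 - v3*b13 = -(-1)*(1) - (-4)*(-3) = -11
e2 coeff: v1*b12 - v3*b23 = (-1)*(1) - (-4)*(1) = 3
e3 coeff: v1*b13 + v2*b23 = (-1)*(-3) + (-1)*(1) = 2
v _| B = -11*e1 + 3*e2 + 2*e3


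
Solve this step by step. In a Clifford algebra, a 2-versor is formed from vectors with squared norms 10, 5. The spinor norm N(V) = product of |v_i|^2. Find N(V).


Spinor norm N(V) = |v1|^2 * |v2|^2 * ... * |v2|^2
= 10 * 5
Running product: 10, 50
N(V) = 50


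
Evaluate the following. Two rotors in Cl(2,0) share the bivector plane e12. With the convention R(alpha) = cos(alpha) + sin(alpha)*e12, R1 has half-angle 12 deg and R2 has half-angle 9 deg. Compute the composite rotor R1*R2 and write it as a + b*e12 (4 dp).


Same-plane rotors commute and their half-angles add:
R1*R2 = cos(a1 + a2) + sin(a1 + a2)*e12.
a1 + a2 = 12 + 9 = 21 deg
cos(21 deg) = 0.9336
sin(21 deg) = 0.3584
R1*R2 = 0.9336 + 0.3584*e12


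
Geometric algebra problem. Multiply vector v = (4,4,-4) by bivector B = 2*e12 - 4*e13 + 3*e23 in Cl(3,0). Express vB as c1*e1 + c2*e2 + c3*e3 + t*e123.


vB has grade-1 (vector) and grade-3 (trivector) parts: vB = (v _| B) + (v ^ B).
Vector part <vB>_1:
  e1: -v2*b12 - v3*b13 = -(4)*(2) - (-4)*(-4) = -24
  e2: v1*b12 - v3*b23 = (4)*(2) - (-4)*(3) = 20
  e3: v1*b13 + v2*b23 = (4)*(-4) + (4)*(3) = -4
Trivector part <vB>_3:
  e123: v1*b23 - v2*b13 + v3*b12 = (4)*(3) - (4)*(-4) + (-4)*(2) = 20
vB = -24*e1 + 20*e2 - 4*e3 + 20*e123


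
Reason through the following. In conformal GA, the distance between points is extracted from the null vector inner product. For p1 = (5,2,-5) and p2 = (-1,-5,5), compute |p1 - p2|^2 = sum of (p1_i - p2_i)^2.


p1 - p2 = (6, 7, -10)
|p1 - p2|^2 = 6^2 + 7^2 + (-10)^2
= 36 + 49 + 100
= 185


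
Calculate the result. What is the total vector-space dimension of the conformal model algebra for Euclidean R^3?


The conformal model of R^3 uses Cl(4,1): the 3 Euclidean generators plus two extra orthogonal generators e+ (e+^2 = +1) and e- (e-^2 = -1), from which the null vectors e0, einf are built.
Number of generators m = 3 + 2 = 5.
dim Cl(p,q) = 2^m = 2^5 = 32


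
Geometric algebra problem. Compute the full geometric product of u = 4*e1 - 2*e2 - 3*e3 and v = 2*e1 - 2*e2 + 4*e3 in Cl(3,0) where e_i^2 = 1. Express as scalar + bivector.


In Cl(3,0): e_i^2 = 1, e_ie_j = -e_je_i for i != j.
Scalar part = u . v = 4*2 + (-2)*(-2) + (-3)*4
= 8 + 4 + (-12) = 0
e12 coeff = 4*(-2) - (-2)*2 = -8 - (-4) = -4
e13 coeff = 4*4 - (-3)*2 = 16 - (-6) = 22
e23 coeff = (-2)*4 - (-3)*(-2) = -8 - 6 = -14
uv = 0 - 4*e12 + 22*e13 - 14*e23


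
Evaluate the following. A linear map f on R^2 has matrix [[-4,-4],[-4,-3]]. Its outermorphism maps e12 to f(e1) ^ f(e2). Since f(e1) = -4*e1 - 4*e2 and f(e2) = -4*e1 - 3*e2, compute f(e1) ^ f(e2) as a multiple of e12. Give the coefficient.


The outermorphism of a linear map f sends e1^e2 to f(e1)^f(e2).
f(e1) = -4*e1 - 4*e2
f(e2) = -4*e1 - 3*e2
f(e1) ^ f(e2) = (-4*e1 - 4*e2) ^ (-4*e1 - 3*e2)
= (-4)*(-3)*e12 + (-4)*(-4)*e21
= (12 - 16)*e12
= -4*e12
Coefficient = -4


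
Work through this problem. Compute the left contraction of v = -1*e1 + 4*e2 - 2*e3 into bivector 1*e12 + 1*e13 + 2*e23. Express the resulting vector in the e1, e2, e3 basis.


Left contraction v _| B = <vB>_1 (grade-1 part of the geometric product vB).
Using e1_|e12 = e2, e2_|e12 = -e1, e1_|e13 = e3, e3_|e13 = -e1, e2_|e23 = e3, e3_|e23 = -e2:
e1 coeff: -v2*b12 - v3*b13 = -(4)*(1) - (-2)*(1) = -2
e2 coeff: v1*b12 - v3*b23 = (-1)*(1) - (-2)*(2) = 3
e3 coeff: v1*b13 + v2*b23 = (-1)*(1) + (4)*(2) = 7
v _| B = -2*e1 + 3*e2 + 7*e3


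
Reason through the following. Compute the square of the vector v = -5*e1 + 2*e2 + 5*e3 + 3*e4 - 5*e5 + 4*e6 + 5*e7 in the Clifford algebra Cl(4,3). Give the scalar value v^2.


v^2 = sum of c_i^2 * e_i^2
Positive signature terms (e_i^2 = +1): (-5)^2 + 2^2 + 5^2 + 3^2 = 63
Negative signature terms (e_j^2 = -1): (-5)^2 + 4^2 + 5^2 = 66
v^2 = 63 - 66 = -3


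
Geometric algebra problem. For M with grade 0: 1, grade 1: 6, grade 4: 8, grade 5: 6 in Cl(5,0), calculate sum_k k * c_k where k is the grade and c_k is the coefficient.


Grade-weighted sum = sum of grade_k * coefficient_k
0*1 = 0
1*6 = 6
4*8 = 32
5*6 = 30
Total = 0 + 6 + 32 + 30 = 68


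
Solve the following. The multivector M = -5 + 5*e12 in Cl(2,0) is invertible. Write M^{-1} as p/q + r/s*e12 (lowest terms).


M = -5 + 5*e12, where e12^2 = -1.
Since M commutes with its reverse ~M = a - b*e12, M * ~M = a^2 - b^2*e12^2 = a^2 + b^2.
So M^{-1} = ~M / (a^2 + b^2) = (a - b*e12)/(a^2 + b^2).
a^2 + b^2 = 25 + 25 = 50
Scalar part = -5/50 = -1/10
Bivector coeff = -5/50 = -1/10
M^{-1} = -1/10 - 1/10*e12


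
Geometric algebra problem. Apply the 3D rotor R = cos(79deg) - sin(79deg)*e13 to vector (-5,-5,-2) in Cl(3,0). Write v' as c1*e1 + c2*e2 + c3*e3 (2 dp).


Rotor R = cos(79deg) - sin(79deg)*e13
Rotation angle theta = 2 * 79 = 158 degrees in the e13 plane (e1 -> e3).
The component perpendicular to the plane (e2) is invariant: v'_2 = v2 = -5.00
cos(158deg) = -0.9272, sin(158deg) = 0.3746
v'_1 = v1*cos(theta) - v3*sin(theta) = -5*(-0.9272) - (-2)*0.3746 = 5.39
v'_3 = v1*sin(theta) + v3*cos(theta) = -5*0.3746 + (-2)*(-0.9272) = -0.02
v' = 5.39*e1 - 5.00*e2 - 0.02*e3


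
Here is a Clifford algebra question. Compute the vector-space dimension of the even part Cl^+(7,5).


Even subalgebra dimension = 2^(n-1)
n = 7 + 5 = 12
2^(12 - 1) = 2^11 = 2048
Verification: sum of C(12,k) for even k = 1 + 66 + 495 + 924 + 495 + 66 + 1 = 2048
Result = 2048


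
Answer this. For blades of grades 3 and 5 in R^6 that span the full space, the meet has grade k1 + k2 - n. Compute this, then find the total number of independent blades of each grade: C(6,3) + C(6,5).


Meet grade = grade(A) + grade(B) - n
= 3 + 5 - 6 = 2
C(6,3) = 20
C(6,5) = 6
dim_A + dim_B = 20 + 6 = 26


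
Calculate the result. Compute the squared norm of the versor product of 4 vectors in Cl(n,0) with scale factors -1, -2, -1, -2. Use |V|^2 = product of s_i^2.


Each vector v_i has |v_i|^2 = s_i^2
Squared scales: (-1)^2 = 1, (-2)^2 = 4, (-1)^2 = 1, (-2)^2 = 4
|V|^2 = 1 * 4 * 1 * 4
= 16


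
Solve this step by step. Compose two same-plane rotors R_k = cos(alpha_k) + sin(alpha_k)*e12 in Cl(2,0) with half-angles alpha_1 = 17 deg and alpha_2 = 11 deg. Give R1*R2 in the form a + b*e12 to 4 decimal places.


Same-plane rotors commute and their half-angles add:
R1*R2 = cos(a1 + a2) + sin(a1 + a2)*e12.
a1 + a2 = 17 + 11 = 28 deg
cos(28 deg) = 0.8829
sin(28 deg) = 0.4695
R1*R2 = 0.8829 + 0.4695*e12


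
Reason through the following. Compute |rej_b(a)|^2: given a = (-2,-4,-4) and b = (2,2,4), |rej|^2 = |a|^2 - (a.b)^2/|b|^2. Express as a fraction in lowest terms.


|a|^2 = (-2)^2 + (-4)^2 + (-4)^2 = 36
|b|^2 = 2^2 + 2^2 + 4^2 = 24
a . b = (-2)*2 + (-4)*2 + (-4)*4 = -28
(a.b)^2 = (-28)^2 = 784
|rej|^2 = 36 - 784/24
= (864 - 784)/24
= 80/24
In lowest terms: 10/3


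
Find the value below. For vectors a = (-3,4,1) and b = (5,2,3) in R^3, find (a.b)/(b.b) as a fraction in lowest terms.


Projection coefficient = (a . b) / (b . b)
a . b = (-3)*5 + 4*2 + 1*3
= -15 + 8 + 3 = -4
b . b = 5^2 + 2^2 + 3^2
= 25 + 4 + 9 = 38
Coefficient = -4/38
In lowest terms: -2/19


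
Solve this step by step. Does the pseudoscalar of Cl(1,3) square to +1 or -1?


The pseudoscalar I = e1...e_n (product of all n generators) of Cl(p,q) satisfies I^2 = (-1)^(q + n(n-1)/2).
p = 1, q = 3, n = p + q = 4
n(n-1)/2 = 4 * 3 / 2 = 6
Exponent = q + n(n-1)/2 = 3 + 6 = 9
I^2 = (-1)^9 = -1


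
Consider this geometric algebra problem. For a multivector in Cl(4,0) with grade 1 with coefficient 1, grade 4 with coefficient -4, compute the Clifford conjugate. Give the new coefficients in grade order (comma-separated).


Clifford conjugate sign for grade k: (-1)^(k(k+1)/2)
Grade 1: (-1)^(1*2/2) = (-1)^1 = -1, coeff 1 -> -1
Grade 4: (-1)^(4*5/2) = (-1)^10 = 1, coeff -4 -> -4
Conjugated coefficients: -1, -4


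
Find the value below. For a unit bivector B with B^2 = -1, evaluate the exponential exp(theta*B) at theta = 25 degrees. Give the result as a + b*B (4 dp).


For a unit bivector B with B^2 = -1, the exponential series gives
e^(theta*B) = cos(theta) + sin(theta)*B (the GA analogue of Euler's formula).
theta = 25 degrees = 0.436332 rad
cos(25 deg) = 0.9063
sin(25 deg) = 0.4226
exp(theta*B) = 0.9063 + 0.4226*B


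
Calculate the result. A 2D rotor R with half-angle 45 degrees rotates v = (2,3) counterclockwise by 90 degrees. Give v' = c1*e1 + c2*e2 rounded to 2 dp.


Rotor R = cos(45deg) - sin(45deg)*e12
Rotation angle theta = 2 * 45 = 90 degrees
v' = R*v*~R rotates v by theta.
cos(90deg) = 0.0000, sin(90deg) = 1.0000
v'_1 = 2*cos(90deg) - 3*sin(90deg)
= 2*0.0000 - 3*1.0000
= -3.00
v'_2 = 2*sin(90deg) + 3*cos(90deg)
= 2*1.0000 + 3*0.0000
= 2.00
v' = -3.00*e1 + 2.00*e2


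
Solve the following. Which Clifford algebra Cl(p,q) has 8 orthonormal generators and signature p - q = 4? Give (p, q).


We need p + q = 8 and p - q = 4.
Adding: 2p = 8 + 4 = 12, so p = 6.
Then q = 8 - 6 = 2.
(p, q) = (6, 2)


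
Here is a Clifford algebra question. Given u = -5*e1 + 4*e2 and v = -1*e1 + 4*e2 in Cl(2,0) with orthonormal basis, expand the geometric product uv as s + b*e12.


Expand: (-5*e1 + 4*e2)(-1*e1 + 4*e2)
= (-5)*(-1)*e1e1 + (-5)*4*e1e2 + 4*(-1)*e2e1 + 4*4*e2e2
Using e1^2 = e2^2 = 1, e2e1 = -e1e2:
Scalar part s = (-5)*(-1) + 4*4 = 5 + 16 = 21
Bivector part b = (-5)*4 - 4*(-1) = -20 - (-4) = -16
uv = 21 - 16*e12


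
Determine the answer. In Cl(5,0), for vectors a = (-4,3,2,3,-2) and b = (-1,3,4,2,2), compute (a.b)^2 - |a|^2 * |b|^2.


a . b = (-4)*(-1) + 3*3 + 2*4 + 3*2 + (-2)*2
= 4 + 9 + 8 + 6 + (-4) = 23
|a|^2 = (-4)^2 + 3^2 + 2^2 + 3^2 + (-2)^2 = 42
|b|^2 = (-1)^2 + 3^2 + 4^2 + 2^2 + 2^2 = 34
(a.b)^2 = 23^2 = 529
|a|^2 * |b|^2 = 42 * 34 = 1428
Result = 529 - 1428 = -899


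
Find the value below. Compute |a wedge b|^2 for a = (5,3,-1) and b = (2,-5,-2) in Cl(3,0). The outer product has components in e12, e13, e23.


a wedge b = (a1*b2 - a2*b1)*e12 + (a1*b3 - a3*b1)*e13 + (a2*b3 - a3*b2)*e23
e12 coeff: 5*(-5) - 3*2 = -25 - 6 = -31
e13 coeff: 5*(-2) - (-1)*2 = -10 - (-2) = -8
e23 coeff: 3*(-2) - (-1)*(-5) = -6 - 5 = -11
|a wedge b|^2 = (-31)^2 + (-8)^2 + (-11)^2
= 961 + 64 + 121
= 1146


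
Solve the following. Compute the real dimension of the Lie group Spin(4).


Spin(n) double-covers SO(n); both have Lie algebra so(n) of dimension n(n-1)/2.
n = 4
n(n-1) = 4 * 3 = 12
dim Spin(4) = 12/2 = 6


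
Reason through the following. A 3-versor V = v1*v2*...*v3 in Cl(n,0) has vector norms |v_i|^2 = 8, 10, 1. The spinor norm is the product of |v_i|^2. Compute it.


Spinor norm N(V) = |v1|^2 * |v2|^2 * ... * |v3|^2
= 8 * 10 * 1
Running product: 8, 80, 80
N(V) = 80


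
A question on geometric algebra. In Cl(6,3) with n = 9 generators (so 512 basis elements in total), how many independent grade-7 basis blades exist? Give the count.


Number of grade-k basis blades in Cl(p,q) with n = p + q is C(n, k).
n = 6 + 3 = 9
C(9, 7) = 9! / (7! * 2!)
= 362880 / (5040 * 2)
= 36


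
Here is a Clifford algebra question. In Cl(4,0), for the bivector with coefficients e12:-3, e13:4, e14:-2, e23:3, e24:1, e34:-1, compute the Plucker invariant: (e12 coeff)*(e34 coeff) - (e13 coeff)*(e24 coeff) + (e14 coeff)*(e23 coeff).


Plucker relation: af - be + cd
a*f = (-3)*(-1) = 3
b*e = 4*1 = 4
c*d = (-2)*3 = -6
af - be + cd = 3 - 4 + (-6)
= -7


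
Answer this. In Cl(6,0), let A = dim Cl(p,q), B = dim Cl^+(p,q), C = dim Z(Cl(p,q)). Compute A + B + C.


n = 6 + 0 = 6
Total dim = 2^6 = 64
Even subalgebra dim = 2^5 = 32
n is even, so center dim = 1
Sum = 64 + 32 + 1 = 97


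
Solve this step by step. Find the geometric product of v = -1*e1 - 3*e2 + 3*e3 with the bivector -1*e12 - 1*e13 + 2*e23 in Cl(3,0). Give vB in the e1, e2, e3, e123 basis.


vB has grade-1 (vector) and grade-3 (trivector) parts: vB = (v _| B) + (v ^ B).
Vector part <vB>_1:
  e1: -v2*b12 - v3*b13 = -(-3)*(-1) - (3)*(-1) = 0
  e2: v1*b12 - v3*b23 = (-1)*(-1) - (3)*(2) = -5
  e3: v1*b13 + v2*b23 = (-1)*(-1) + (-3)*(2) = -5
Trivector part <vB>_3:
  e123: v1*b23 - v2*b13 + v3*b12 = (-1)*(2) - (-3)*(-1) + (3)*(-1) = -8
vB = 0*e1 - 5*e2 - 5*e3 - 8*e123


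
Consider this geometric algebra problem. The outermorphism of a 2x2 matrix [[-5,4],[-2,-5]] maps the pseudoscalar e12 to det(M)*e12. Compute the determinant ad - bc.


The outermorphism of a linear map f sends e1^e2 to f(e1)^f(e2).
f(e1) = -5*e1 - 2*e2
f(e2) = 4*e1 - 5*e2
f(e1) ^ f(e2) = (-5*e1 - 2*e2) ^ (4*e1 - 5*e2)
= (-5)*(-5)*e12 + (-2)*4*e21
= (25 - (-8))*e12
= 33*e12
Coefficient = 33


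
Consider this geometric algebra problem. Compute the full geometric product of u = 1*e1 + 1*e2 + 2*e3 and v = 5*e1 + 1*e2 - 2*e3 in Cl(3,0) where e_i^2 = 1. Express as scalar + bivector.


In Cl(3,0): e_i^2 = 1, e_ie_j = -e_je_i for i != j.
Scalar part = u . v = 1*5 + 1*1 + 2*(-2)
= 5 + 1 + (-4) = 2
e12 coeff = 1*1 - 1*5 = 1 - 5 = -4
e13 coeff = 1*(-2) - 2*5 = -2 - 10 = -12
e23 coeff = 1*(-2) - 2*1 = -2 - 2 = -4
uv = 2 - 4*e12 - 12*e13 - 4*e23


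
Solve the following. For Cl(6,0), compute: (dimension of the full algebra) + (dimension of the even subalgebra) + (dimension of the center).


n = 6 + 0 = 6
Total dim = 2^6 = 64
Even subalgebra dim = 2^5 = 32
n is even, so center dim = 1
Sum = 64 + 32 + 1 = 97


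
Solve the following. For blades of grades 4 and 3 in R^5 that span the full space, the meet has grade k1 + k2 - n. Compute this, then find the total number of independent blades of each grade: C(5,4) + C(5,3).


Meet grade = grade(A) + grade(B) - n
= 4 + 3 - 5 = 2
C(5,4) = 5
C(5,3) = 10
dim_A + dim_B = 5 + 10 = 15


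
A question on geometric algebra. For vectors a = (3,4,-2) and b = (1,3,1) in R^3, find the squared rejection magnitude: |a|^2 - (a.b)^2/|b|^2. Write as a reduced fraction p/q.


|a|^2 = 3^2 + 4^2 + (-2)^2 = 29
|b|^2 = 1^2 + 3^2 + 1^2 = 11
a . b = 3*1 + 4*3 + (-2)*1 = 13
(a.b)^2 = 13^2 = 169
|rej|^2 = 29 - 169/11
= (319 - 169)/11
= 150/11
In lowest terms: 150/11


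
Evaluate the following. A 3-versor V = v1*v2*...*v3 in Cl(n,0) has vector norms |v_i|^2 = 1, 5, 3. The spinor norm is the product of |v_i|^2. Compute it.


Spinor norm N(V) = |v1|^2 * |v2|^2 * ... * |v3|^2
= 1 * 5 * 3
Running product: 1, 5, 15
N(V) = 15


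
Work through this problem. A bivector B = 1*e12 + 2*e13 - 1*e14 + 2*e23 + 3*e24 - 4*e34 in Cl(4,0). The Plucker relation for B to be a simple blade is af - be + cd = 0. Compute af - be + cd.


Plucker relation: af - be + cd
a*f = 1*(-4) = -4
b*e = 2*3 = 6
c*d = (-1)*2 = -2
af - be + cd = -4 - 6 + (-2)
= -12


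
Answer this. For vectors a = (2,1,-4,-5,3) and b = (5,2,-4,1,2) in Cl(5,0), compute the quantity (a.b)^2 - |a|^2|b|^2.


a . b = 2*5 + 1*2 + (-4)*(-4) + (-5)*1 + 3*2
= 10 + 2 + 16 + (-5) + 6 = 29
|a|^2 = 2^2 + 1^2 + (-4)^2 + (-5)^2 + 3^2 = 55
|b|^2 = 5^2 + 2^2 + (-4)^2 + 1^2 + 2^2 = 50
(a.b)^2 = 29^2 = 841
|a|^2 * |b|^2 = 55 * 50 = 2750
Result = 841 - 2750 = -1909


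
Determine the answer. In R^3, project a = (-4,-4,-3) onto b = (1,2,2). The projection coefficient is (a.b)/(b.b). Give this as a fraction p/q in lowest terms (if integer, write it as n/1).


Projection coefficient = (a . b) / (b . b)
a . b = (-4)*1 + (-4)*2 + (-3)*2
= -4 + (-8) + (-6) = -18
b . b = 1^2 + 2^2 + 2^2
= 1 + 4 + 4 = 9
Coefficient = -18/9
In lowest terms: -2/1


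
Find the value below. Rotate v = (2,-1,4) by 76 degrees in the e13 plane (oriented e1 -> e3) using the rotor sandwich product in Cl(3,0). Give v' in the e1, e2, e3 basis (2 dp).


Rotor R = cos(38deg) - sin(38deg)*e13
Rotation angle theta = 2 * 38 = 76 degrees in the e13 plane (e1 -> e3).
The component perpendicular to the plane (e2) is invariant: v'_2 = v2 = -1.00
cos(76deg) = 0.2419, sin(76deg) = 0.9703
v'_1 = v1*cos(theta) - v3*sin(theta) = 2*0.2419 - 4*0.9703 = -3.40
v'_3 = v1*sin(theta) + v3*cos(theta) = 2*0.9703 + 4*0.2419 = 2.91
v' = -3.40*e1 - 1.00*e2 + 2.91*e3


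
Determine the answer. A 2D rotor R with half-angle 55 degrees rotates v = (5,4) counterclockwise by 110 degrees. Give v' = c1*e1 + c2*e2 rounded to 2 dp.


Rotor R = cos(55deg) - sin(55deg)*e12
Rotation angle theta = 2 * 55 = 110 degrees
v' = R*v*~R rotates v by theta.
cos(110deg) = -0.3420, sin(110deg) = 0.9397
v'_1 = 5*cos(110deg) - 4*sin(110deg)
= 5*(-0.3420) - 4*0.9397
= -5.47
v'_2 = 5*sin(110deg) + 4*cos(110deg)
= 5*0.9397 + 4*(-0.3420)
= 3.33
v' = -5.47*e1 + 3.33*e2


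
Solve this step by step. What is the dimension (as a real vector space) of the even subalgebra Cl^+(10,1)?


Even subalgebra dimension = 2^(n-1)
n = 10 + 1 = 11
2^(11 - 1) = 2^10 = 1024
Verification: sum of C(11,k) for even k = 1 + 55 + 330 + 462 + 165 + 11 = 1024
Result = 1024


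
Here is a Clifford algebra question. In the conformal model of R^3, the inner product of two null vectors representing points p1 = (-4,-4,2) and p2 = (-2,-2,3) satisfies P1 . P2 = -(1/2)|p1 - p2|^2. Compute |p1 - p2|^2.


p1 - p2 = (-2, -2, -1)
|p1 - p2|^2 = (-2)^2 + (-2)^2 + (-1)^2
= 4 + 4 + 1
= 9


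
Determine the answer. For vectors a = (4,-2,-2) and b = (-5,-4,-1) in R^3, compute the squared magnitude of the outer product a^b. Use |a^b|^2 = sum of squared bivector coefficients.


a wedge b = (a1*b2 - a2*b1)*e12 + (a1*b3 - a3*b1)*e13 + (a2*b3 - a3*b2)*e23
e12 coeff: 4*(-4) - (-2)*(-5) = -16 - 10 = -26
e13 coeff: 4*(-1) - (-2)*(-5) = -4 - 10 = -14
e23 coeff: (-2)*(-1) - (-2)*(-4) = 2 - 8 = -6
|a wedge b|^2 = (-26)^2 + (-14)^2 + (-6)^2
= 676 + 196 + 36
= 908


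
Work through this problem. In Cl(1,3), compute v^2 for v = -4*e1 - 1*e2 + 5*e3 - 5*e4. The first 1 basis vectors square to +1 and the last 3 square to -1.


v^2 = sum of c_i^2 * e_i^2
Positive signature terms (e_i^2 = +1): (-4)^2 = 16
Negative signature terms (e_j^2 = -1): (-1)^2 + 5^2 + (-5)^2 = 51
v^2 = 16 - 51 = -35


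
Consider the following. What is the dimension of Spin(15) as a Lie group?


Spin(n) double-covers SO(n); both have Lie algebra so(n) of dimension n(n-1)/2.
n = 15
n(n-1) = 15 * 14 = 210
dim Spin(15) = 210/2 = 105


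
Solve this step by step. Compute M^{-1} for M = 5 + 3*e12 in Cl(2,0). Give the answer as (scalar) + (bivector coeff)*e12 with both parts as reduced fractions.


M = 5 + 3*e12, where e12^2 = -1.
Since M commutes with its reverse ~M = a - b*e12, M * ~M = a^2 - b^2*e12^2 = a^2 + b^2.
So M^{-1} = ~M / (a^2 + b^2) = (a - b*e12)/(a^2 + b^2).
a^2 + b^2 = 25 + 9 = 34
Scalar part = 5/34 = 5/34
Bivector coeff = -3/34 = -3/34
M^{-1} = 5/34 - 3/34*e12
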